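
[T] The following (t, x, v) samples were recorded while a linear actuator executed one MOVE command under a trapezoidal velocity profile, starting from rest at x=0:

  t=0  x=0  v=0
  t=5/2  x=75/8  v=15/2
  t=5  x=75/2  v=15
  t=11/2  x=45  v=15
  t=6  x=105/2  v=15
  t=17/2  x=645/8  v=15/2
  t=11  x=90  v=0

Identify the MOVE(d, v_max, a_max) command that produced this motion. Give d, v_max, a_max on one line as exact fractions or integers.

final state: t=11, x=90, v=0 → d = 90
a_max = (15/2−0)/(5/2−0) = 3
max v = 15 over t∈[5,6] → v_max = 15
check: 15·(5+1) = 90 ✓

d=90 v_max=15 a_max=3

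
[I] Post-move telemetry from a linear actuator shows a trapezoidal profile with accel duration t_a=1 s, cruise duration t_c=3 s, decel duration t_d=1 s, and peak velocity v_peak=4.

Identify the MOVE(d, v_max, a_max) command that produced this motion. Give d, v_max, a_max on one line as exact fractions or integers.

d=16 v_max=4 a_max=4

a_max = 4/1 = 4
d_a = ½·4·1 = 2; d_c = 4·3 = 12
d = 2·2 + 12 = 16
t_c = 3 > 0 so v_max = 4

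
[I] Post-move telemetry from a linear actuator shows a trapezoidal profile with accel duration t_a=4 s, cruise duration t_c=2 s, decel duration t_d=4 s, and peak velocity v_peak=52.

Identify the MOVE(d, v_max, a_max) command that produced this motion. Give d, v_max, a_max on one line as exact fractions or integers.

a_max = 52/4 = 13
d_a = ½·52·4 = 104; d_c = 52·2 = 104
d = 2·104 + 104 = 312
t_c = 2 > 0 ⇒ limit active, v_max = 52

d=312 v_max=52 a_max=13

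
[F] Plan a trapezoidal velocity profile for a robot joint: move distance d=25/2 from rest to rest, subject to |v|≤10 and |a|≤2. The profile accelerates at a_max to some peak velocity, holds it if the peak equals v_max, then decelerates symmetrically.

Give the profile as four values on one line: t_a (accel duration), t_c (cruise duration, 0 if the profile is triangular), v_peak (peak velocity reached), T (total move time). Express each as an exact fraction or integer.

vₘ²/aₘ = 10²/2 = 50
25/2 < 50 → triangular
v_peak = √(25/2·2) = √25 = 5
t_a = 5/2; t_c = 0
T = 2·5/2 = 5

t_a=5/2 t_c=0 v_peak=5 T=5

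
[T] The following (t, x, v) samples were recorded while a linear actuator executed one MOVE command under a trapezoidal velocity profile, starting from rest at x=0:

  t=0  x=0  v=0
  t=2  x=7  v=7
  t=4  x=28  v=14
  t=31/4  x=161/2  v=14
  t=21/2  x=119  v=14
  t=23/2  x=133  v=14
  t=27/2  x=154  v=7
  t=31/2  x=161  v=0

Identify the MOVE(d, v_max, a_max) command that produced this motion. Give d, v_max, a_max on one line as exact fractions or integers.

d=161 v_max=14 a_max=7/2

final state: t=31/2, x=161, v=0 → d = 161
a_max = (7−0)/(2−0) = 7/2
max v = 14 over t∈[4,23/2] → v_max = 14
check: 14·(4+15/2) = 161 ✓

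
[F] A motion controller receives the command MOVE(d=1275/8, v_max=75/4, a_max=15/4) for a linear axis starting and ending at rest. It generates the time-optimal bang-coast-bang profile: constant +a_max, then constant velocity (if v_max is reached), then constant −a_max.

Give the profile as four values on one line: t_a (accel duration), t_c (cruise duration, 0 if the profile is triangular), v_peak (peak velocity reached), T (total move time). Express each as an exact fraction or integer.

v_max²/a_max = (75/4)²/(15/4) = 375/4
1275/8 ≥ 375/4 → trapezoidal
t_a = (75/4)/(15/4) = 5; v_peak = 75/4
d_cruise = 1275/8 − 375/4 = 525/8; t_c = (525/8)/(75/4) = 7/2
T = 2·5 + 7/2 = 27/2

t_a=5 t_c=7/2 v_peak=75/4 T=27/2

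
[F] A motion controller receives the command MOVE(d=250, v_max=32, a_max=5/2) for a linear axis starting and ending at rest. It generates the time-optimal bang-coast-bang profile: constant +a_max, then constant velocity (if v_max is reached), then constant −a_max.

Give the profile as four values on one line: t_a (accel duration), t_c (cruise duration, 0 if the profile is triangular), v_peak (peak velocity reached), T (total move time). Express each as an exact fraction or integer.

t_a=10 t_c=0 v_peak=25 T=20

(v_max)²/a_max = 32²/(5/2) = 2048/5
250 < 2048/5 ⇒ no cruise
v_peak = √(250·5/2) = √625 = 25
t_a = 25/(5/2) = 10; t_c = 0
T = 2·10 = 20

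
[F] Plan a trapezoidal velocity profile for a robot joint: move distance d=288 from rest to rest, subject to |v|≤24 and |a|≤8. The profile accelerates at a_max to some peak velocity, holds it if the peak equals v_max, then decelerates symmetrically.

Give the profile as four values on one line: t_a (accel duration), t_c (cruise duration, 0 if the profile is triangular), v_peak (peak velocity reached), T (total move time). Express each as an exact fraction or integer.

t_a=3 t_c=9 v_peak=24 T=15

(v_max)²/a_max = 24²/8 = 72
288 ≥ 72 ⇒ cruise phase
t_a = 24/8 = 3; v_peak = 24
d_cruise = 288 − 72 = 216; t_c = 216/24 = 9
T = 2·3 + 9 = 15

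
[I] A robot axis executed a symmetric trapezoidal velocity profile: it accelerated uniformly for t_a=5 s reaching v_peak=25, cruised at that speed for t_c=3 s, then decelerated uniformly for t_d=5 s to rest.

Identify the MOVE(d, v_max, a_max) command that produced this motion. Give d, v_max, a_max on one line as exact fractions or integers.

a_max = 25/5 = 5
d_a = ½·25·5 = 125/2; d_c = 25·3 = 75
d = 2·125/2 + 75 = 200
t_c = 3 > 0 so v_max = 25

d=200 v_max=25 a_max=5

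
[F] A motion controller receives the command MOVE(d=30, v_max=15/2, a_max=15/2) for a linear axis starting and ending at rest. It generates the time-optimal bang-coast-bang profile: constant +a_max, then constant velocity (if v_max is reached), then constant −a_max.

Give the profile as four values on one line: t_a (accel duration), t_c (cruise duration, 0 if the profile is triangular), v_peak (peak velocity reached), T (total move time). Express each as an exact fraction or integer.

t_a=1 t_c=3 v_peak=15/2 T=5

vₘ²/aₘ = (15/2)²/(15/2) = 15/2
30 ≥ 15/2 → trapezoidal
t_a = (15/2)/(15/2) = 1; v_peak = 15/2
d_cruise = 30 − 15/2 = 45/2; t_c = (45/2)/(15/2) = 3
T = 2·1 + 3 = 5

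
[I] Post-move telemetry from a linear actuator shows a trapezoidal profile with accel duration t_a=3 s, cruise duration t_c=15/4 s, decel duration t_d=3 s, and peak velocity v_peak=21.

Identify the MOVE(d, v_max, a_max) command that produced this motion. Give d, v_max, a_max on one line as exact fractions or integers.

d=567/4 v_max=21 a_max=7

a_max = 21/3 = 7
d_a = ½·21·3 = 63/2; d_c = 21·15/4 = 315/4
d = 2·63/2 + 315/4 = 567/4
t_c = 15/4 > 0 → v_max = v_peak = 21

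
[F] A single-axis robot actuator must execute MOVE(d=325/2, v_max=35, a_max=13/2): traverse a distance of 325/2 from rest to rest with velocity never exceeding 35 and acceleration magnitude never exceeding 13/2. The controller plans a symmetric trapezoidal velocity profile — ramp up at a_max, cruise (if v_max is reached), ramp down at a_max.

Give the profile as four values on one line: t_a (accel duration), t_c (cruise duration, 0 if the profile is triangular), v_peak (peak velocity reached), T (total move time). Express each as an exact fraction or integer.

v_max²/a_max = 35²/(13/2) = 2450/13
325/2 < 2450/13 ⇒ no cruise
v_peak = √(325/2·13/2) = √(4225/4) = 65/2
t_a = (65/2)/(13/2) = 5; t_c = 0
T = 2·5 = 10

t_a=5 t_c=0 v_peak=65/2 T=10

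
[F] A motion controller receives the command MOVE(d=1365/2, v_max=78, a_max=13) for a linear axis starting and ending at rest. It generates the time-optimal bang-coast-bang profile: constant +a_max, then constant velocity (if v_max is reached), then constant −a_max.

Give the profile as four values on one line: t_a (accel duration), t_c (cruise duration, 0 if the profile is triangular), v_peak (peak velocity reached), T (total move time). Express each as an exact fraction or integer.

v_max²/a_max = 78²/13 = 468
1365/2 ≥ 468 → trapezoidal
t_a = 78/13 = 6; v_peak = 78
d_cruise = 1365/2 − 468 = 429/2; t_c = (429/2)/78 = 11/4
T = 2·6 + 11/4 = 59/4

t_a=6 t_c=11/4 v_peak=78 T=59/4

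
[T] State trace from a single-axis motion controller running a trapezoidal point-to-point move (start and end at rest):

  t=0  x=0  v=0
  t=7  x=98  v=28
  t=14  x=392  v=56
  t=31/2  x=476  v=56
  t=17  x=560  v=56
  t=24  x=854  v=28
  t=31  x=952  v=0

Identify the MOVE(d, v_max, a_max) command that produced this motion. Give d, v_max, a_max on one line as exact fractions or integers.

d=952 v_max=56 a_max=4

final state: t=31, x=952, v=0 → d = 952
a_max = (28−0)/(7−0) = 4
max v = 56 over t∈[14,17] → v_max = 56
check: 56·(14+3) = 952 ✓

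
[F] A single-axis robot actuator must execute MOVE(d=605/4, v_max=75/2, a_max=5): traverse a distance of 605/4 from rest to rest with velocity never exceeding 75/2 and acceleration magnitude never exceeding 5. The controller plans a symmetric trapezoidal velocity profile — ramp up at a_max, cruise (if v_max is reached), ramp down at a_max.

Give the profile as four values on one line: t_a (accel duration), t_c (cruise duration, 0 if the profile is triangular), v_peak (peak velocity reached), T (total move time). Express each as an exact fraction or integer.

t_a=11/2 t_c=0 v_peak=55/2 T=11

vₘ²/aₘ = (75/2)²/5 = 1125/4
605/4 < 1125/4 ⇒ no cruise
v_peak = √(605/4·5) = √(3025/4) = 55/2
t_a = (55/2)/5 = 11/2; t_c = 0
T = 2·11/2 = 11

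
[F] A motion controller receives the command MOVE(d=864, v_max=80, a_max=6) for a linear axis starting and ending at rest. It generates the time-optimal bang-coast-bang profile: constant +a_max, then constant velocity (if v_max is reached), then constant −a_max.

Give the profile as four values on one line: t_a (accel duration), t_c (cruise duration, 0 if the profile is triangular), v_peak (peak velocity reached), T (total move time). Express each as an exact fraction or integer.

t_a=12 t_c=0 v_peak=72 T=24

v_max²/a_max = 80²/6 = 3200/3
864 < 3200/3 so t_c = 0
v_peak = √(864·6) = √5184 = 72
t_a = 72/6 = 12; t_c = 0
T = 2·12 = 24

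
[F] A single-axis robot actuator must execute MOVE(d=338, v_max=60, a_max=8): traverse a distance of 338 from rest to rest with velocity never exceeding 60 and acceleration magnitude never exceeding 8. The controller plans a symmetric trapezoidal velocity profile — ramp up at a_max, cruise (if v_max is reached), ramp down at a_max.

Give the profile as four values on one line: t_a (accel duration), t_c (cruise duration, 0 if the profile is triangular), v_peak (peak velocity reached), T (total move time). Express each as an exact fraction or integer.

t_a=13/2 t_c=0 v_peak=52 T=13

vₘ²/aₘ = 60²/8 = 450
338 < 450 → triangular
v_peak = √(338·8) = √2704 = 52
t_a = 52/8 = 13/2; t_c = 0
T = 2·13/2 = 13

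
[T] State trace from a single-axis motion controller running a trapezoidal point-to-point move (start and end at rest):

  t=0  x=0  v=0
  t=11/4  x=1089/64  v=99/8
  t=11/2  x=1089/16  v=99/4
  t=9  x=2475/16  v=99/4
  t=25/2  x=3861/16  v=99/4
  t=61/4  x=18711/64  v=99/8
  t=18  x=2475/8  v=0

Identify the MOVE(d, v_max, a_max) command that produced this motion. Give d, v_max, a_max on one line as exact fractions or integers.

d=2475/8 v_max=99/4 a_max=9/2

final state: t=18, x=2475/8, v=0 → d = 2475/8
a_max = (99/8−0)/(11/4−0) = 9/2
max v = 99/4 over t∈[11/2,25/2] → v_max = 99/4
check: 99/4·(11/2+7) = 2475/8 ✓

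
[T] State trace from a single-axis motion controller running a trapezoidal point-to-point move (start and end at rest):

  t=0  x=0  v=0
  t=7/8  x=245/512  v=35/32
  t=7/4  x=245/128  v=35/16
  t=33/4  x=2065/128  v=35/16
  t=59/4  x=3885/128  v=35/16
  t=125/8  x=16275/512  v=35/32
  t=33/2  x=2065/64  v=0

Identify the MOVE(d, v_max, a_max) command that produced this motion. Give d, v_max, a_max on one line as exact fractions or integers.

final state: t=33/2, x=2065/64, v=0 → d = 2065/64
a_max = (35/32−0)/(7/8−0) = 5/4
max v = 35/16 over t∈[7/4,59/4] → v_max = 35/16
check: 35/16·(7/4+13) = 2065/64 ✓

d=2065/64 v_max=35/16 a_max=5/4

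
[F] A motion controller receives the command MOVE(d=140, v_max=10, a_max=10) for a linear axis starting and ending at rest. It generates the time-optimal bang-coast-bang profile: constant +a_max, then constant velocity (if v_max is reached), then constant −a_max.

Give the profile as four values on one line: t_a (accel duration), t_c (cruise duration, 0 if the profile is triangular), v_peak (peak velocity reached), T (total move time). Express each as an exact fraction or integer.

vₘ²/aₘ = 10²/10 = 10
140 ≥ 10 → trapezoidal
t_a = 10/10 = 1; v_peak = 10
d_cruise = 140 − 10 = 130; t_c = 130/10 = 13
T = 2·1 + 13 = 15

t_a=1 t_c=13 v_peak=10 T=15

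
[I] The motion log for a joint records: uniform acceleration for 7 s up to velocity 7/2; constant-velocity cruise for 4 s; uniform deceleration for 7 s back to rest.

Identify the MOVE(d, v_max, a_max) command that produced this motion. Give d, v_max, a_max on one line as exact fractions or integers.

a_max = (7/2)/7 = 1/2
d_a = ½·7/2·7 = 49/4; d_c = 7/2·4 = 14
d = 2·49/4 + 14 = 77/2
t_c = 4 > 0 → v_max = v_peak = 7/2

d=77/2 v_max=7/2 a_max=1/2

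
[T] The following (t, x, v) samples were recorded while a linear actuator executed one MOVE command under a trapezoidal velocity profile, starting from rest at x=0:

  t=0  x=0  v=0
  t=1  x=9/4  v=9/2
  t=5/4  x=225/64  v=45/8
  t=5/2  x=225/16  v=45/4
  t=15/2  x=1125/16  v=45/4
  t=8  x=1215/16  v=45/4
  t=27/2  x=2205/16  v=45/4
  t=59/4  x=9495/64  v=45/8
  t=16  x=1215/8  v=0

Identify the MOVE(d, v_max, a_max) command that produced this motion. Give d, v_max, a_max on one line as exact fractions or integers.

final state: t=16, x=1215/8, v=0 → d = 1215/8
a_max = (9/2−0)/(1−0) = 9/2
max v = 45/4 over t∈[5/2,27/2] → v_max = 45/4
check: 45/4·(5/2+11) = 1215/8 ✓

d=1215/8 v_max=45/4 a_max=9/2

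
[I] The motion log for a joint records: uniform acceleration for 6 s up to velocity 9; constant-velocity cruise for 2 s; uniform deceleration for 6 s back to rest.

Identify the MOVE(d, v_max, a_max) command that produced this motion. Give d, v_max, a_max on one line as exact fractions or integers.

d=72 v_max=9 a_max=3/2

a_max = 9/6 = 3/2
d_a = ½·9·6 = 27; d_c = 9·2 = 18
d = 2·27 + 18 = 72
t_c = 2 > 0 so v_max = 9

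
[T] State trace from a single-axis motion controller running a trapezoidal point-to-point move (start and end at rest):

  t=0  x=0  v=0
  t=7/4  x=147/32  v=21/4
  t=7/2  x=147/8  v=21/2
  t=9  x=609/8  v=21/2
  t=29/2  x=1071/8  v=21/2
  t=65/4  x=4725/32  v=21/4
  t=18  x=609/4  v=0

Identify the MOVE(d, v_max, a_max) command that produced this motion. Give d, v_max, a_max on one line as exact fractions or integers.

final state: t=18, x=609/4, v=0 → d = 609/4
a_max = (21/4−0)/(7/4−0) = 3
max v = 21/2 over t∈[7/2,29/2] → v_max = 21/2
check: 21/2·(7/2+11) = 609/4 ✓

d=609/4 v_max=21/2 a_max=3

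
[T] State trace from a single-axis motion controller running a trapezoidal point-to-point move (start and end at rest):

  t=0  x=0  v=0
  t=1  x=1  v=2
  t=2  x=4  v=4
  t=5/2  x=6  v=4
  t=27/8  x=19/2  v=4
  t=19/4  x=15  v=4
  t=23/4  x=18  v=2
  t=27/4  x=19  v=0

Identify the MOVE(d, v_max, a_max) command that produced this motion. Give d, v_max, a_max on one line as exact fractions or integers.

final state: t=27/4, x=19, v=0 → d = 19
a_max = (2−0)/(1−0) = 2
max v = 4 over t∈[2,19/4] → v_max = 4
check: 4·(2+11/4) = 19 ✓

d=19 v_max=4 a_max=2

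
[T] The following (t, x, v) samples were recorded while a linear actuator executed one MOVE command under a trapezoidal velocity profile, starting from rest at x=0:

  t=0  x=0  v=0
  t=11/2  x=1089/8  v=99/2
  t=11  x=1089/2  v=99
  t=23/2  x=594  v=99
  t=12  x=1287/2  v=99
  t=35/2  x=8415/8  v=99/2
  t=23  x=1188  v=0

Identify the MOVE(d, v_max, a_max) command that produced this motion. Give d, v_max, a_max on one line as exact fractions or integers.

final state: t=23, x=1188, v=0 → d = 1188
a_max = (99/2−0)/(11/2−0) = 9
max v = 99 over t∈[11,12] → v_max = 99
check: 99·(11+1) = 1188 ✓

d=1188 v_max=99 a_max=9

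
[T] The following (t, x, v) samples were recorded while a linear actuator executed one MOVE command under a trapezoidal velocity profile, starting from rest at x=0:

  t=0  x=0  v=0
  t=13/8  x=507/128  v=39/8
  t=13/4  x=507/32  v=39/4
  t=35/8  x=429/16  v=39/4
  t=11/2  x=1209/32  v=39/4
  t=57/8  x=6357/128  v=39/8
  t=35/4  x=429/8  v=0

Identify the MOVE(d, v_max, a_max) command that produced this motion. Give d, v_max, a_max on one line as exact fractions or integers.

d=429/8 v_max=39/4 a_max=3

final state: t=35/4, x=429/8, v=0 → d = 429/8
a_max = (39/8−0)/(13/8−0) = 3
max v = 39/4 over t∈[13/4,11/2] → v_max = 39/4
check: 39/4·(13/4+9/4) = 429/8 ✓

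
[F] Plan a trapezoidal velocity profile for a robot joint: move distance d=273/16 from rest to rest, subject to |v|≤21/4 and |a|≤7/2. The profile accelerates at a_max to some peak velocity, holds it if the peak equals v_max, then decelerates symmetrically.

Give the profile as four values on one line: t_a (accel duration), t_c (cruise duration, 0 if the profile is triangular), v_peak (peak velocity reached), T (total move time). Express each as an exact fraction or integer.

vₘ²/aₘ = (21/4)²/(7/2) = 63/8
273/16 ≥ 63/8 → trapezoidal
t_a = (21/4)/(7/2) = 3/2; v_peak = 21/4
d_cruise = 273/16 − 63/8 = 147/16; t_c = (147/16)/(21/4) = 7/4
T = 2·3/2 + 7/4 = 19/4

t_a=3/2 t_c=7/4 v_peak=21/4 T=19/4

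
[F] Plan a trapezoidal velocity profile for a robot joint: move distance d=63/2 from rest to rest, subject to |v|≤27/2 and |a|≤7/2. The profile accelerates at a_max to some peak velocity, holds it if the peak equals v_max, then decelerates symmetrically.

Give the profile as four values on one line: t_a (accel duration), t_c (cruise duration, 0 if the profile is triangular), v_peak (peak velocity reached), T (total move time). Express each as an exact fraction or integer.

t_a=3 t_c=0 v_peak=21/2 T=6

vₘ²/aₘ = (27/2)²/(7/2) = 729/14
63/2 < 729/14 so t_c = 0
v_peak = √(63/2·7/2) = √(441/4) = 21/2
t_a = (21/2)/(7/2) = 3; t_c = 0
T = 2·3 = 6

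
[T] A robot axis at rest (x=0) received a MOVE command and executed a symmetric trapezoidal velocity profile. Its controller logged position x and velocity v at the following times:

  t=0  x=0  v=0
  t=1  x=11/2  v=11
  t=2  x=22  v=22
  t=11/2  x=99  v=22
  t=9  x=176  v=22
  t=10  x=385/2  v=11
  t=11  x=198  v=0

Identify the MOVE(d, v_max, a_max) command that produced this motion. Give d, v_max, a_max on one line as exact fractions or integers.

d=198 v_max=22 a_max=11

final state: t=11, x=198, v=0 → d = 198
a_max = (11−0)/(1−0) = 11
max v = 22 over t∈[2,9] → v_max = 22
check: 22·(2+7) = 198 ✓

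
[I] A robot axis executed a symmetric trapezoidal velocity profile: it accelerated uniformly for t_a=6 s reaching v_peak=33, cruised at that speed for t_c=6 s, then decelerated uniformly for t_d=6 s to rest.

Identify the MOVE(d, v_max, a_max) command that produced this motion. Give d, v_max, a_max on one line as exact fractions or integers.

d=396 v_max=33 a_max=11/2

a_max = 33/6 = 11/2
d_a = ½·33·6 = 99; d_c = 33·6 = 198
d = 2·99 + 198 = 396
t_c = 6 > 0 so v_max = 33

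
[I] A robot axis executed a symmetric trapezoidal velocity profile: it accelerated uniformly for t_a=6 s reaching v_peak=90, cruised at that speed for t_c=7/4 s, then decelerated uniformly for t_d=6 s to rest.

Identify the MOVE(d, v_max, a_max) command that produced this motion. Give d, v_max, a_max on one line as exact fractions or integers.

d=1395/2 v_max=90 a_max=15

a_max = 90/6 = 15
d_a = ½·90·6 = 270; d_c = 90·7/4 = 315/2
d = 2·270 + 315/2 = 1395/2
t_c = 7/4 > 0 so v_max = 90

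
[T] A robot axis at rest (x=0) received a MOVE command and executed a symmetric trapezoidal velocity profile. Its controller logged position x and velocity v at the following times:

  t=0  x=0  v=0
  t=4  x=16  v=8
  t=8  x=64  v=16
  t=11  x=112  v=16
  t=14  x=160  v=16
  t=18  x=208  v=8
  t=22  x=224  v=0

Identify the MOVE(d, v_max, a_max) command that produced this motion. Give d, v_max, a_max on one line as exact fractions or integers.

d=224 v_max=16 a_max=2

final state: t=22, x=224, v=0 → d = 224
a_max = (8−0)/(4−0) = 2
max v = 16 over t∈[8,14] → v_max = 16
check: 16·(8+6) = 224 ✓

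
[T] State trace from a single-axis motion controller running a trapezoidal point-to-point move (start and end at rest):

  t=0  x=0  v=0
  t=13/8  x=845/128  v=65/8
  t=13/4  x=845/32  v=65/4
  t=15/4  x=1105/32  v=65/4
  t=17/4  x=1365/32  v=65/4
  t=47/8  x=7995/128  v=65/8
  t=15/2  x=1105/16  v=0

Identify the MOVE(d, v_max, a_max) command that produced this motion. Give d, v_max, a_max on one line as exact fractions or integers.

d=1105/16 v_max=65/4 a_max=5

final state: t=15/2, x=1105/16, v=0 → d = 1105/16
a_max = (65/8−0)/(13/8−0) = 5
max v = 65/4 over t∈[13/4,17/4] → v_max = 65/4
check: 65/4·(13/4+1) = 1105/16 ✓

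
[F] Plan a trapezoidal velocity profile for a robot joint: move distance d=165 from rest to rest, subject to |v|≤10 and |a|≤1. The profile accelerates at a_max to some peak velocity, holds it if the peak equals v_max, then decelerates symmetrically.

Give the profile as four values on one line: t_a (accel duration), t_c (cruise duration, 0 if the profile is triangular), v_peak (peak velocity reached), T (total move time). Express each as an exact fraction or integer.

t_a=10 t_c=13/2 v_peak=10 T=53/2

v_max²/a_max = 10²/1 = 100
165 ≥ 100 so v_max reached
t_a = 10/1 = 10; v_peak = 10
d_cruise = 165 − 100 = 65; t_c = 65/10 = 13/2
T = 2·10 + 13/2 = 53/2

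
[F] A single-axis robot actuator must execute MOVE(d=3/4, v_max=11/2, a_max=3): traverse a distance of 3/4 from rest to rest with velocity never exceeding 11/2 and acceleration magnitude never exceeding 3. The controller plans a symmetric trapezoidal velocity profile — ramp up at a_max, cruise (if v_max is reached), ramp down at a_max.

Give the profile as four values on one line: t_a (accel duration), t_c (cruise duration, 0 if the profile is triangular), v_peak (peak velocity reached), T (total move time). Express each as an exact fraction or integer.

(v_max)²/a_max = (11/2)²/3 = 121/12
3/4 < 121/12 → triangular
v_peak = √(3/4·3) = √(9/4) = 3/2
t_a = (3/2)/3 = 1/2; t_c = 0
T = 2·1/2 = 1

t_a=1/2 t_c=0 v_peak=3/2 T=1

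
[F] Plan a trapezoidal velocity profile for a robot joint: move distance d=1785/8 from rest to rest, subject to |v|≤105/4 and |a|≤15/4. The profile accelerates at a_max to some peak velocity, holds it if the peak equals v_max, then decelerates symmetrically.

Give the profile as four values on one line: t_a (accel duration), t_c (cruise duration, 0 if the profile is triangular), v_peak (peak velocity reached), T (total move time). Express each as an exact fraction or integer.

(v_max)²/a_max = (105/4)²/(15/4) = 735/4
1785/8 ≥ 735/4 ⇒ cruise phase
t_a = (105/4)/(15/4) = 7; v_peak = 105/4
d_cruise = 1785/8 − 735/4 = 315/8; t_c = (315/8)/(105/4) = 3/2
T = 2·7 + 3/2 = 31/2

t_a=7 t_c=3/2 v_peak=105/4 T=31/2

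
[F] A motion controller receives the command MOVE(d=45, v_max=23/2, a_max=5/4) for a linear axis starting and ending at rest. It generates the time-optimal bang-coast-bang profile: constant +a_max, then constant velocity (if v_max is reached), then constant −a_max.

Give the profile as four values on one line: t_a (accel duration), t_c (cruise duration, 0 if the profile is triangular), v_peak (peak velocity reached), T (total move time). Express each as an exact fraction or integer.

vₘ²/aₘ = (23/2)²/(5/4) = 529/5
45 < 529/5 so t_c = 0
v_peak = √(45·5/4) = √(225/4) = 15/2
t_a = (15/2)/(5/4) = 6; t_c = 0
T = 2·6 = 12

t_a=6 t_c=0 v_peak=15/2 T=12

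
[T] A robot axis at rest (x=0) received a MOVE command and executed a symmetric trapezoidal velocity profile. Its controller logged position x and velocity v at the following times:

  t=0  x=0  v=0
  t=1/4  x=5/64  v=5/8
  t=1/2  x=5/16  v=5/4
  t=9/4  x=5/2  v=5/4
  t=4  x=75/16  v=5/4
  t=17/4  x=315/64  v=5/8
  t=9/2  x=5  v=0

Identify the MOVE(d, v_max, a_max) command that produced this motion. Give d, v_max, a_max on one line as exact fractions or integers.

d=5 v_max=5/4 a_max=5/2

final state: t=9/2, x=5, v=0 → d = 5
a_max = (5/8−0)/(1/4−0) = 5/2
max v = 5/4 over t∈[1/2,4] → v_max = 5/4
check: 5/4·(1/2+7/2) = 5 ✓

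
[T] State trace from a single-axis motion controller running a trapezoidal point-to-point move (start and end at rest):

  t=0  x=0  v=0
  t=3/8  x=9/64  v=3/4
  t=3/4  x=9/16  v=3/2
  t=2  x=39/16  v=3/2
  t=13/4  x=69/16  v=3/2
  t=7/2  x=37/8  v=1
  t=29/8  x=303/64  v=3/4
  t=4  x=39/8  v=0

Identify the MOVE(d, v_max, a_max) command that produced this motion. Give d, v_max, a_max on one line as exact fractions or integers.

final state: t=4, x=39/8, v=0 → d = 39/8
a_max = (3/4−0)/(3/8−0) = 2
max v = 3/2 over t∈[3/4,13/4] → v_max = 3/2
check: 3/2·(3/4+5/2) = 39/8 ✓

d=39/8 v_max=3/2 a_max=2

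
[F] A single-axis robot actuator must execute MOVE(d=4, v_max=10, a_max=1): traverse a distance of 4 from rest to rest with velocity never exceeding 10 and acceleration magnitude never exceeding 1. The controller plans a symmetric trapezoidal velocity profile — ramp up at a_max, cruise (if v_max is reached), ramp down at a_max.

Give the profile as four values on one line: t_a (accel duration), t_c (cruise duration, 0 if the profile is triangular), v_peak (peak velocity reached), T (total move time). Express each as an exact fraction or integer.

(v_max)²/a_max = 10²/1 = 100
4 < 100 → triangular
v_peak = √(4·1) = √4 = 2
t_a = 2/1 = 2; t_c = 0
T = 2·2 = 4

t_a=2 t_c=0 v_peak=2 T=4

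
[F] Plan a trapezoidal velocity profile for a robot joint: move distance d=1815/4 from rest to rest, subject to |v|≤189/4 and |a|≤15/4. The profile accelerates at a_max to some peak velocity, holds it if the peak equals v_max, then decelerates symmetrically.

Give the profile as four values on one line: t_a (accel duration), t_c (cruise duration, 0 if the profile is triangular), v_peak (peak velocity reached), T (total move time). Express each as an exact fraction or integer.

vₘ²/aₘ = (189/4)²/(15/4) = 11907/20
1815/4 < 11907/20 ⇒ no cruise
v_peak = √(1815/4·15/4) = √(27225/16) = 165/4
t_a = (165/4)/(15/4) = 11; t_c = 0
T = 2·11 = 22

t_a=11 t_c=0 v_peak=165/4 T=22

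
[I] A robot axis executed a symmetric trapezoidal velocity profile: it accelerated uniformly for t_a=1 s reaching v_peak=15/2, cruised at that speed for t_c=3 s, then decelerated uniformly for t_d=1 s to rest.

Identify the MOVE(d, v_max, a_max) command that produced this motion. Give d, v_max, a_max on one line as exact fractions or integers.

a_max = (15/2)/1 = 15/2
d_a = ½·15/2·1 = 15/4; d_c = 15/2·3 = 45/2
d = 2·15/4 + 45/2 = 30
t_c = 3 > 0 → v_max = v_peak = 15/2

d=30 v_max=15/2 a_max=15/2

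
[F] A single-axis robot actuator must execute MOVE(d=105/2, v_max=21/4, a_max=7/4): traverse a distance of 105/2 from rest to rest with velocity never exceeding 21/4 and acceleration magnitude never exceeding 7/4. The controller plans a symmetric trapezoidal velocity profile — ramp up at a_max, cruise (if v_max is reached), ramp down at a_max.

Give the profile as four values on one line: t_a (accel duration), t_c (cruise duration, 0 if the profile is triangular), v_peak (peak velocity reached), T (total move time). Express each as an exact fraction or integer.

(v_max)²/a_max = (21/4)²/(7/4) = 63/4
105/2 ≥ 63/4 → trapezoidal
t_a = (21/4)/(7/4) = 3; v_peak = 21/4
d_cruise = 105/2 − 63/4 = 147/4; t_c = (147/4)/(21/4) = 7
T = 2·3 + 7 = 13

t_a=3 t_c=7 v_peak=21/4 T=13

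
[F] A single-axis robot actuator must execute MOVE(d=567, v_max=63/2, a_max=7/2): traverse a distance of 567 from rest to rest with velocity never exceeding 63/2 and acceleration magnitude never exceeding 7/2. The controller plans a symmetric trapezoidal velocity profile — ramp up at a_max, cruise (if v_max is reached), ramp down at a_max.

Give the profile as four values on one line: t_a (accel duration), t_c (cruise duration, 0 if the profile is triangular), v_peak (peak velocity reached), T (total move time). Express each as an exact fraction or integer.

(v_max)²/a_max = (63/2)²/(7/2) = 567/2
567 ≥ 567/2 so v_max reached
t_a = (63/2)/(7/2) = 9; v_peak = 63/2
d_cruise = 567 − 567/2 = 567/2; t_c = (567/2)/(63/2) = 9
T = 2·9 + 9 = 27

t_a=9 t_c=9 v_peak=63/2 T=27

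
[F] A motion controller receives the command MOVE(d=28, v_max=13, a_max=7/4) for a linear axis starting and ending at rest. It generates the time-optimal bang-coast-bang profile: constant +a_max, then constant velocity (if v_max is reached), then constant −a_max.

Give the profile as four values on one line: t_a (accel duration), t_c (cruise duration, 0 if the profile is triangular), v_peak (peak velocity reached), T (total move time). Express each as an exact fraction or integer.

(v_max)²/a_max = 13²/(7/4) = 676/7
28 < 676/7 so t_c = 0
v_peak = √(28·7/4) = √49 = 7
t_a = 7/(7/4) = 4; t_c = 0
T = 2·4 = 8

t_a=4 t_c=0 v_peak=7 T=8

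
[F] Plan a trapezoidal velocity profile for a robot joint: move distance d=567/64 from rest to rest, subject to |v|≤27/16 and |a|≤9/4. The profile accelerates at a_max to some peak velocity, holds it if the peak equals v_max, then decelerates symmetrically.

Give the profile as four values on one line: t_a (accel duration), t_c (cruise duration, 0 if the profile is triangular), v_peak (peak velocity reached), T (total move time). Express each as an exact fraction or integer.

(v_max)²/a_max = (27/16)²/(9/4) = 81/64
567/64 ≥ 81/64 so v_max reached
t_a = (27/16)/(9/4) = 3/4; v_peak = 27/16
d_cruise = 567/64 − 81/64 = 243/32; t_c = (243/32)/(27/16) = 9/2
T = 2·3/4 + 9/2 = 6

t_a=3/4 t_c=9/2 v_peak=27/16 T=6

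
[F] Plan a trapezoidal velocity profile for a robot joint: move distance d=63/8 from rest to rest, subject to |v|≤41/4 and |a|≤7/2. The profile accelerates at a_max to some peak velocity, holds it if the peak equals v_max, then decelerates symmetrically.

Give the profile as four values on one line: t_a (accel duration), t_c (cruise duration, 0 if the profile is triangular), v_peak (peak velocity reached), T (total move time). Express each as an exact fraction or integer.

v_max²/a_max = (41/4)²/(7/2) = 1681/56
63/8 < 1681/56 ⇒ no cruise
v_peak = √(63/8·7/2) = √(441/16) = 21/4
t_a = (21/4)/(7/2) = 3/2; t_c = 0
T = 2·3/2 = 3

t_a=3/2 t_c=0 v_peak=21/4 T=3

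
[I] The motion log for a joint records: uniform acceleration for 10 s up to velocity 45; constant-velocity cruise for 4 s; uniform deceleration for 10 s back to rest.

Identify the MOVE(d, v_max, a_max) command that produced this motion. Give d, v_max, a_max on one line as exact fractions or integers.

a_max = 45/10 = 9/2
d_a = ½·45·10 = 225; d_c = 45·4 = 180
d = 2·225 + 180 = 630
t_c = 4 > 0 → v_max = v_peak = 45

d=630 v_max=45 a_max=9/2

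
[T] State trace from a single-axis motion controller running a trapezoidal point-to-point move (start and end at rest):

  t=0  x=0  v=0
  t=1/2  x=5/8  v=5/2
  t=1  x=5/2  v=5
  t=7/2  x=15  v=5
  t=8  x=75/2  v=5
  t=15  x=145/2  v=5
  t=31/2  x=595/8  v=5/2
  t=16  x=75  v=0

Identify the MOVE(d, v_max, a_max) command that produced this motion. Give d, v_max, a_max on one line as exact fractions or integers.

final state: t=16, x=75, v=0 → d = 75
a_max = (5/2−0)/(1/2−0) = 5
max v = 5 over t∈[1,15] → v_max = 5
check: 5·(1+14) = 75 ✓

d=75 v_max=5 a_max=5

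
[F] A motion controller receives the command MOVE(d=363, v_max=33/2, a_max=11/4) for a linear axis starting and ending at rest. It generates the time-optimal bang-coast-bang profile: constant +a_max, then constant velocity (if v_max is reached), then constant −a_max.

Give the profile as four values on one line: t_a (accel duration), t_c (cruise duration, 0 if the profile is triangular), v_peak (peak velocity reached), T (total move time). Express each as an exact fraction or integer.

v_max²/a_max = (33/2)²/(11/4) = 99
363 ≥ 99 ⇒ cruise phase
t_a = (33/2)/(11/4) = 6; v_peak = 33/2
d_cruise = 363 − 99 = 264; t_c = 264/(33/2) = 16
T = 2·6 + 16 = 28

t_a=6 t_c=16 v_peak=33/2 T=28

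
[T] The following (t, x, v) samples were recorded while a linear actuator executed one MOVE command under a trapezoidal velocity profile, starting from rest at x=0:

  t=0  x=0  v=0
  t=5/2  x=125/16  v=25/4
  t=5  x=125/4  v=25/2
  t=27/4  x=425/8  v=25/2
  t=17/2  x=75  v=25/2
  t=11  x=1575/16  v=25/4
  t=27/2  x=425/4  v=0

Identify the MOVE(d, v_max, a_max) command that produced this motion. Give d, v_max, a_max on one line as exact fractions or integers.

d=425/4 v_max=25/2 a_max=5/2

final state: t=27/2, x=425/4, v=0 → d = 425/4
a_max = (25/4−0)/(5/2−0) = 5/2
max v = 25/2 over t∈[5,17/2] → v_max = 25/2
check: 25/2·(5+7/2) = 425/4 ✓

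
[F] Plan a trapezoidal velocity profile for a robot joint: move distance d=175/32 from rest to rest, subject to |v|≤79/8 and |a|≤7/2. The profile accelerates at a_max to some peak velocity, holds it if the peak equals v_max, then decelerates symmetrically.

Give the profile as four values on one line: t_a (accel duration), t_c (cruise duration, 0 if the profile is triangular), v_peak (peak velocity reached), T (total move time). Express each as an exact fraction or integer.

(v_max)²/a_max = (79/8)²/(7/2) = 6241/224
175/32 < 6241/224 → triangular
v_peak = √(175/32·7/2) = √(1225/64) = 35/8
t_a = (35/8)/(7/2) = 5/4; t_c = 0
T = 2·5/4 = 5/2

t_a=5/4 t_c=0 v_peak=35/8 T=5/2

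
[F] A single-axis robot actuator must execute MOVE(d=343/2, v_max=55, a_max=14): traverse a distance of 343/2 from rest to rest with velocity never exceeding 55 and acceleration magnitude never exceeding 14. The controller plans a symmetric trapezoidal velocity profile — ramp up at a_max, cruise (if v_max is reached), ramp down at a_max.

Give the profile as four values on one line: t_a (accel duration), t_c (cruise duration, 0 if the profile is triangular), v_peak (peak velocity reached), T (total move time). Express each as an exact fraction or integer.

t_a=7/2 t_c=0 v_peak=49 T=7

(v_max)²/a_max = 55²/14 = 3025/14
343/2 < 3025/14 ⇒ no cruise
v_peak = √(343/2·14) = √2401 = 49
t_a = 49/14 = 7/2; t_c = 0
T = 2·7/2 = 7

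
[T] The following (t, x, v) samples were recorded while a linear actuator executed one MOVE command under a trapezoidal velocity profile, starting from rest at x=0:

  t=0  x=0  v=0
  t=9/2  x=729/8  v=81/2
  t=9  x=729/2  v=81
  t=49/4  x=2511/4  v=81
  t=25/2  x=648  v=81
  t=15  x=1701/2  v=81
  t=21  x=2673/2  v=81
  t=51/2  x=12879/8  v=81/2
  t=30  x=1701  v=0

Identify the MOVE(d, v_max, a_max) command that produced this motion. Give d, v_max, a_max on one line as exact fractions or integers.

final state: t=30, x=1701, v=0 → d = 1701
a_max = (81/2−0)/(9/2−0) = 9
max v = 81 over t∈[9,21] → v_max = 81
check: 81·(9+12) = 1701 ✓

d=1701 v_max=81 a_max=9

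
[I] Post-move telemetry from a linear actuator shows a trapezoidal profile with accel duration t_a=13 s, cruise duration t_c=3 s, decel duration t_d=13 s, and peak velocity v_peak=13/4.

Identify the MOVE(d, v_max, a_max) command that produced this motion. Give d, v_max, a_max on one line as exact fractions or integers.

d=52 v_max=13/4 a_max=1/4

a_max = (13/4)/13 = 1/4
d_a = ½·13/4·13 = 169/8; d_c = 13/4·3 = 39/4
d = 2·169/8 + 39/4 = 52
t_c = 3 > 0 → v_max = v_peak = 13/4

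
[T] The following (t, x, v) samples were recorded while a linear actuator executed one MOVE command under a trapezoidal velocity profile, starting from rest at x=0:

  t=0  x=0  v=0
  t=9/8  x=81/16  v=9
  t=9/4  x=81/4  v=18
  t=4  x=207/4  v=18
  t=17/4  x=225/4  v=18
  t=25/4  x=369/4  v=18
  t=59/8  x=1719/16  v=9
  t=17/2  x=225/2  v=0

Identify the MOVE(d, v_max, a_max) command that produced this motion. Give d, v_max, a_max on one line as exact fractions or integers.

final state: t=17/2, x=225/2, v=0 → d = 225/2
a_max = (9−0)/(9/8−0) = 8
max v = 18 over t∈[9/4,25/4] → v_max = 18
check: 18·(9/4+4) = 225/2 ✓

d=225/2 v_max=18 a_max=8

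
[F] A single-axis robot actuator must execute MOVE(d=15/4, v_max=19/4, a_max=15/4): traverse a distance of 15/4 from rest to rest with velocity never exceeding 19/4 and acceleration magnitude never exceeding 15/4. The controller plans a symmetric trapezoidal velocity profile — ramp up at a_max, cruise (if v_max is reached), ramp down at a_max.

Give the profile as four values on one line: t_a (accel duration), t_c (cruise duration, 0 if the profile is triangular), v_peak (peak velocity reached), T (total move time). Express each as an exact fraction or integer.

t_a=1 t_c=0 v_peak=15/4 T=2

vₘ²/aₘ = (19/4)²/(15/4) = 361/60
15/4 < 361/60 so t_c = 0
v_peak = √(15/4·15/4) = √(225/16) = 15/4
t_a = (15/4)/(15/4) = 1; t_c = 0
T = 2·1 = 2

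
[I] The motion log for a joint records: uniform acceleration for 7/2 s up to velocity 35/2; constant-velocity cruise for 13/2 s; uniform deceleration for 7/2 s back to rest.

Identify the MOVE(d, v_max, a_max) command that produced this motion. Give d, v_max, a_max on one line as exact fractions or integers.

a_max = (35/2)/(7/2) = 5
d_a = ½·35/2·7/2 = 245/8; d_c = 35/2·13/2 = 455/4
d = 2·245/8 + 455/4 = 175
t_c = 13/2 > 0 so v_max = 35/2

d=175 v_max=35/2 a_max=5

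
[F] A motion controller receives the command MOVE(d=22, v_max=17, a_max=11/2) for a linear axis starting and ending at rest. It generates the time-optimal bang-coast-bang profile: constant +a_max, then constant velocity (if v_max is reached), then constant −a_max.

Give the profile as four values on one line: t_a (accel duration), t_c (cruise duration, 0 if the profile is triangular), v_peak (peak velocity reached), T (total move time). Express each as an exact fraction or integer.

t_a=2 t_c=0 v_peak=11 T=4

v_max²/a_max = 17²/(11/2) = 578/11
22 < 578/11 → triangular
v_peak = √(22·11/2) = √121 = 11
t_a = 11/(11/2) = 2; t_c = 0
T = 2·2 = 4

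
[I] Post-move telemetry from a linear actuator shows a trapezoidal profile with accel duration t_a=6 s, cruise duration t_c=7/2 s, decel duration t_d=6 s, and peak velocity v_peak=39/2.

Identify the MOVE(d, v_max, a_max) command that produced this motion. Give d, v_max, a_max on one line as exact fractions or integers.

a_max = (39/2)/6 = 13/4
d_a = ½·39/2·6 = 117/2; d_c = 39/2·7/2 = 273/4
d = 2·117/2 + 273/4 = 741/4
t_c = 7/2 > 0 so v_max = 39/2

d=741/4 v_max=39/2 a_max=13/4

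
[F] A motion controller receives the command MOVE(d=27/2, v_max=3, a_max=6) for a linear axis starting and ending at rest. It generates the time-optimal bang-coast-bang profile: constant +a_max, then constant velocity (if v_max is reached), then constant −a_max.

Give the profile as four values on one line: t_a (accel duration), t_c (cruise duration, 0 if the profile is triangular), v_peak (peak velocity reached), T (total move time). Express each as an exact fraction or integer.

t_a=1/2 t_c=4 v_peak=3 T=5

v_max²/a_max = 3²/6 = 3/2
27/2 ≥ 3/2 ⇒ cruise phase
t_a = 3/6 = 1/2; v_peak = 3
d_cruise = 27/2 − 3/2 = 12; t_c = 12/3 = 4
T = 2·1/2 + 4 = 5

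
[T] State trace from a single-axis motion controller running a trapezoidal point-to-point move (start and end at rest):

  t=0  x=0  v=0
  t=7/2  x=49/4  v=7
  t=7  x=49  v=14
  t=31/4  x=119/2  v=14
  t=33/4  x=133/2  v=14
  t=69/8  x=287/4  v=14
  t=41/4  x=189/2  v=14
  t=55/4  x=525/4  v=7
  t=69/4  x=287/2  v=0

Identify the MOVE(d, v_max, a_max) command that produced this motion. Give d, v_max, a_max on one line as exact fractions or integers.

d=287/2 v_max=14 a_max=2

final state: t=69/4, x=287/2, v=0 → d = 287/2
a_max = (7−0)/(7/2−0) = 2
max v = 14 over t∈[7,41/4] → v_max = 14
check: 14·(7+13/4) = 287/2 ✓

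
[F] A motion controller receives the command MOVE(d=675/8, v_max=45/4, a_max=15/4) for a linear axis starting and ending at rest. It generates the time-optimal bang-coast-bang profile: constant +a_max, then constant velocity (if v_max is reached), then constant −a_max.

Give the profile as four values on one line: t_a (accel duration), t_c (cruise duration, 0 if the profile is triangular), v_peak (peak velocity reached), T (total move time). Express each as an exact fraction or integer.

t_a=3 t_c=9/2 v_peak=45/4 T=21/2

(v_max)²/a_max = (45/4)²/(15/4) = 135/4
675/8 ≥ 135/4 → trapezoidal
t_a = (45/4)/(15/4) = 3; v_peak = 45/4
d_cruise = 675/8 − 135/4 = 405/8; t_c = (405/8)/(45/4) = 9/2
T = 2·3 + 9/2 = 21/2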